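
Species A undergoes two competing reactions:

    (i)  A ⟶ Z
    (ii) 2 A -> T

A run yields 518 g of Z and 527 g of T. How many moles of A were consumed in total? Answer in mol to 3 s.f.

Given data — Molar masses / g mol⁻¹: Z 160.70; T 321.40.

n(Z) = 518 / 160.70 = 3.223 mol
n(T) = 527 / 321.40 = 1.640 mol
n(A) via (i) = (1/1)×3.223 = 3.223 mol
n(A) via (ii) = (2/1)×1.640 = 3.280 mol
total n(A) = 3.223 + 3.280 = 6.503 mol

6.50 mol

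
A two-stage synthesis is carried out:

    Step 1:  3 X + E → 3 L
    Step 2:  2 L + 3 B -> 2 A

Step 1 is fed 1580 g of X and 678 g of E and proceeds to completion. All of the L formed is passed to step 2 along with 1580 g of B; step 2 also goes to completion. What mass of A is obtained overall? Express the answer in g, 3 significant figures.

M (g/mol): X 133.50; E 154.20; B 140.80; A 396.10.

2960 g

Step 1:
n(X) = 1580 / 133.50 = 11.84 mol
n(E) = 678.0 / 154.20 = 4.397 mol
n/ν for X = 11.84/3 = 3.947
n/ν for E = 4.397/1 = 4.397
Smallest n/ν is X → limiting reagent.
n(L) produced = (3/3) × 11.84 = 11.84 mol
Step 2:
n(L) available = 11.84 mol
n(B) = 1580 / 140.80 = 11.22 mol
n/ν for L = 11.84/2 = 5.920
n/ν for B = 11.22/3 = 3.740
Smallest n/ν is B → limiting reagent.
n(A) = (2/3) × 11.22 = 7.480 mol
mass = 7.480 × 396.10 = 2963 g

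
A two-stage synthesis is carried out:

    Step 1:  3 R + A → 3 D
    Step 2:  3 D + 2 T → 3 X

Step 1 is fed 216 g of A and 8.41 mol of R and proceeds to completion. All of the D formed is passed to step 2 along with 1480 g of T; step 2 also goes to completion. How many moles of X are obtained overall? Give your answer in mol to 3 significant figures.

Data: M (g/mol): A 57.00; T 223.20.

8.41 mol

Step 1:
n(A) = 216.0 / 57.00 = 3.789 mol
n(R) = 8.410 mol
n/ν for A = 3.789/1 = 3.789
n/ν for R = 8.410/3 = 2.803
Smallest n/ν is R → limiting reagent.
n(D) produced = (3/3) × 8.410 = 8.410 mol
Step 2:
n(D) available = 8.410 mol
n(T) = 1480 / 223.20 = 6.631 mol
n/ν for D = 8.410/3 = 2.803
n/ν for T = 6.631/2 = 3.316
Smallest n/ν is D → limiting reagent.
n(X) = (3/3) × 8.410 = 8.410 mol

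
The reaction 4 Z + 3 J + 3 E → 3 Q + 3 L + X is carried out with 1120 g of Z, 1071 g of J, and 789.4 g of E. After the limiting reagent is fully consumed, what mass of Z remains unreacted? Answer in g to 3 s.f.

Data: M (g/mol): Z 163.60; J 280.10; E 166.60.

n(Z) = 1120 / 163.60 = 6.846 mol
n(J) = 1071 / 280.10 = 3.824 mol
n(E) = 789.4 / 166.60 = 4.738 mol
n/ν for Z = 6.846/4 = 1.712
n/ν for J = 3.824/3 = 1.275
n/ν for E = 4.738/3 = 1.579
Smallest n/ν is J → limiting reagent.
Z consumed = (4/3) × 3.824 = 5.099 mol
Z remaining = 6.846 − 5.099 = 1.747 mol
mass = 1.747 × 163.60 = 285.8 g

286 g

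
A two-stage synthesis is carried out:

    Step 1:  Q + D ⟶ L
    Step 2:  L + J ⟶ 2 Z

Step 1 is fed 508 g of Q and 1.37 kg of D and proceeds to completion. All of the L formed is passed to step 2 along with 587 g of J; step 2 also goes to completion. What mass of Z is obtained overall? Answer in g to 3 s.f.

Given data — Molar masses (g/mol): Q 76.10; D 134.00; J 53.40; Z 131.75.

Step 1:
n(Q) = 508.0 / 76.10 = 6.675 mol
n(D) = 1.370×1000 / 134.00 = 10.22 mol
n/ν for Q = 6.675/1 = 6.675
n/ν for D = 10.22/1 = 10.22
Smallest n/ν is Q → limiting reagent.
n(L) produced = (1/1) × 6.675 = 6.675 mol
Step 2:
n(L) available = 6.675 mol
n(J) = 587.0 / 53.40 = 10.99 mol
n/ν for L = 6.675/1 = 6.675
n/ν for J = 10.99/1 = 10.99
Smallest n/ν is L → limiting reagent.
n(Z) = (2/1) × 6.675 = 13.35 mol
mass = 13.35 × 131.75 = 1759 g

1760 g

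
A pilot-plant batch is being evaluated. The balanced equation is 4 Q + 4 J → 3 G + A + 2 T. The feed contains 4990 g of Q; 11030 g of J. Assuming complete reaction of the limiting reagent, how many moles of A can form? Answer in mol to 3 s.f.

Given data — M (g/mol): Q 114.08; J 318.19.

n(Q) = 4990 / 114.08 = 43.74 mol
n(J) = 11030 / 318.19 = 34.66 mol
n/ν → Q: 10.94, J: 8.665; J is limiting.
n(A) = (1/4) × 34.66 = 8.665 mol

8.67 mol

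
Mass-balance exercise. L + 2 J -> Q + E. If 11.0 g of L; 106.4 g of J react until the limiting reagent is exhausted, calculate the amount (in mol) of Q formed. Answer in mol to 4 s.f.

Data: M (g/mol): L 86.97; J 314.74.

0.1265 mol

n(L) = 11.00 / 86.97 = 0.1265 mol
n(J) = 106.4 / 314.74 = 0.3381 mol
n/ν for L = 0.1265/1 = 0.1265
n/ν for J = 0.3381/2 = 0.1691
Smallest n/ν is L → limiting reagent.
n(Q) = (1/1) × 0.1265 = 0.1265 mol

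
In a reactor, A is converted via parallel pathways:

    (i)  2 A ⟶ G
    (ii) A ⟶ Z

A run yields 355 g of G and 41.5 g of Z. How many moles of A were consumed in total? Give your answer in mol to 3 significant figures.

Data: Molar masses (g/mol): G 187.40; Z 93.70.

n(G) = 355 / 187.40 = 1.894 mol
n(Z) = 41.5 / 93.70 = 0.4429 mol
n(A) via (i) = (2/1)×1.894 = 3.788 mol
n(A) via (ii) = (1/1)×0.4429 = 0.4429 mol
total n(A) = 3.788 + 0.4429 = 4.231 mol

4.23 mol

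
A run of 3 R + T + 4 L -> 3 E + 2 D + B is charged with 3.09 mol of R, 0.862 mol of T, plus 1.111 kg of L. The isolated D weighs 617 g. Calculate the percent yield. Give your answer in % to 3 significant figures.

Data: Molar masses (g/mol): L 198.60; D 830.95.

43.1 %

n(R) = 3.090 mol
n(T) = 0.8620 mol
n(L) = 1.111×1000 / 198.60 = 5.594 mol
n/ν → R: 1.030, T: 0.8620, L: 1.399; T is limiting.
theoretical n(D) = (2/1) × 0.8620 = 1.724 mol → 1433 g
% yield = 617 / 1433 × 100 = 43.06 %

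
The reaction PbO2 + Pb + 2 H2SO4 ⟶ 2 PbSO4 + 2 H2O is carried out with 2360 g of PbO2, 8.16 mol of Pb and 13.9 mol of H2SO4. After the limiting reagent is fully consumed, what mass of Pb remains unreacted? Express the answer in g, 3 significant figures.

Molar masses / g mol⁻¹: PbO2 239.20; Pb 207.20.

n(PbO2) = 2360 / 239.20 = 9.866 mol
n(Pb) = 8.160 mol
n(H2SO4) = 13.90 mol
n/ν → PbO2: 9.866, Pb: 8.160, H2SO4: 6.950; H2SO4 is limiting.
Pb consumed = (1/2) × 13.90 = 6.950 mol
Pb remaining = 8.160 − 6.950 = 1.210 mol
mass = 1.210 × 207.20 = 250.7 g

251 g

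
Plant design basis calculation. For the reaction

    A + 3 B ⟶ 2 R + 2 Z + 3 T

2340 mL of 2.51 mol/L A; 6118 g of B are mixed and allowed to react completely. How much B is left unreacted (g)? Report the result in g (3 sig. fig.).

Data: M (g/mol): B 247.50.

1760 g

n(A) = 2.51 × 2340/1000 = 5.873 mol
n(B) = 6118 / 247.50 = 24.72 mol
n/ν → A: 5.873, B: 8.240; A is limiting.
B consumed = (3/1) × 5.873 = 17.62 mol
B remaining = 24.72 − 17.62 = 7.100 mol
mass = 7.100 × 247.50 = 1757 g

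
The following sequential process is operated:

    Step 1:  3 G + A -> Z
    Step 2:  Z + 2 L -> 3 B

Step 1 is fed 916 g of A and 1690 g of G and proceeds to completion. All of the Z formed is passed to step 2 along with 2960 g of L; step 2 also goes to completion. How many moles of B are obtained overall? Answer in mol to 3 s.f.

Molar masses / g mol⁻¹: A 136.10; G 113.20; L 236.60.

14.9 mol

Step 1:
n(A) = 916.0 / 136.10 = 6.730 mol
n(G) = 1690 / 113.20 = 14.93 mol
n/ν for A = 6.730/1 = 6.730
n/ν for G = 14.93/3 = 4.977
Smallest n/ν is G → limiting reagent.
n(Z) produced = (1/3) × 14.93 = 4.977 mol
Step 2:
n(Z) available = 4.977 mol
n(L) = 2960 / 236.60 = 12.51 mol
n/ν for Z = 4.977/1 = 4.977
n/ν for L = 12.51/2 = 6.255
Smallest n/ν is Z → limiting reagent.
n(B) = (3/1) × 4.977 = 14.93 mol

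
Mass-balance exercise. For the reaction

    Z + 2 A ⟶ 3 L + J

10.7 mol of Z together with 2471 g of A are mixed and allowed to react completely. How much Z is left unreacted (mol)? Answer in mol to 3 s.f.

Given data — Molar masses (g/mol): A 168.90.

3.39 mol

n(Z) = 10.70 mol
n(A) = 2471 / 168.90 = 14.63 mol
n/ν for Z = 10.70/1 = 10.70
n/ν for A = 14.63/2 = 7.315
Smallest n/ν is A → limiting reagent.
Z consumed = (1/2) × 14.63 = 7.315 mol
Z remaining = 10.70 − 7.315 = 3.385 mol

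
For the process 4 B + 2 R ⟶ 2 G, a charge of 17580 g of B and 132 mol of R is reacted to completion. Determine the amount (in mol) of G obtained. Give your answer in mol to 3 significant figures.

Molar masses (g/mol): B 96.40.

91.2 mol

n(B) = 17580 / 96.40 = 182.4 mol
n(R) = 132.0 mol
n/ν for B = 182.4/4 = 45.60
n/ν for R = 132.0/2 = 66.00
Smallest n/ν is B → limiting reagent.
n(G) = (2/4) × 182.4 = 91.20 mol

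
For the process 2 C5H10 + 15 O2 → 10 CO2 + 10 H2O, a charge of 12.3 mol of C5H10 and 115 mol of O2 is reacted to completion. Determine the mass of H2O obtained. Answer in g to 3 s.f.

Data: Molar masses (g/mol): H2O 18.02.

1110 g

n(C5H10) = 12.30 mol
n(O2) = 115.0 mol
n/ν for C5H10 = 12.30/2 = 6.150
n/ν for O2 = 115.0/15 = 7.667
Smallest n/ν is C5H10 → limiting reagent.
n(H2O) = (10/2) × 12.30 = 61.50 mol
mass = 61.50 × 18.02 = 1108 g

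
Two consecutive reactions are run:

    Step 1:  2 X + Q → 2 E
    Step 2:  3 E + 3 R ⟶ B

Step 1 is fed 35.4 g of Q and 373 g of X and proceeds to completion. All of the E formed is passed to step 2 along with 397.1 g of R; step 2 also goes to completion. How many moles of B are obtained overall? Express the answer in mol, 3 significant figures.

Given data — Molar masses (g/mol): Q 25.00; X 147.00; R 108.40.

Step 1:
n(Q) = 35.40 / 25.00 = 1.416 mol
n(X) = 373.0 / 147.00 = 2.537 mol
n/ν for Q = 1.416/1 = 1.416
n/ν for X = 2.537/2 = 1.269
Smallest n/ν is X → limiting reagent.
n(E) produced = (2/2) × 2.537 = 2.537 mol
Step 2:
n(E) available = 2.537 mol
n(R) = 397.1 / 108.40 = 3.663 mol
n/ν for E = 2.537/3 = 0.8457
n/ν for R = 3.663/3 = 1.221
Smallest n/ν is E → limiting reagent.
n(B) = (1/3) × 2.537 = 0.8457 mol

0.846 mol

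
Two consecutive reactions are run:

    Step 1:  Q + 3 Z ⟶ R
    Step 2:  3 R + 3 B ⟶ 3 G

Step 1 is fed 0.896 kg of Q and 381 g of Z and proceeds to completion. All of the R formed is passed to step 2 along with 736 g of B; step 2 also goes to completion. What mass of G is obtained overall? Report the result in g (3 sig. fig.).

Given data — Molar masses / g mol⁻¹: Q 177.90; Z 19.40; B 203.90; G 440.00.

Step 1:
n(Q) = 0.8960×1000 / 177.90 = 5.037 mol
n(Z) = 381.0 / 19.40 = 19.64 mol
n/ν → Q: 5.037, Z: 6.547; Q is limiting.
n(R) produced = (1/1) × 5.037 = 5.037 mol
Step 2:
n(R) available = 5.037 mol
n(B) = 736.0 / 203.90 = 3.610 mol
n/ν → R: 1.679, B: 1.203; B is limiting.
n(G) = (3/3) × 3.610 = 3.610 mol
mass = 3.610 × 440.00 = 1588 g

1590 g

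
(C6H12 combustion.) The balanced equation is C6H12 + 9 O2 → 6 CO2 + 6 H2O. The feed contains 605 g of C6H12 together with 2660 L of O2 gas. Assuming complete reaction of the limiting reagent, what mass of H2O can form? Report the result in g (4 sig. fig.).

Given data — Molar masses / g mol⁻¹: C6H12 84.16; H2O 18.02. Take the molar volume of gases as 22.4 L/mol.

n(C6H12) = 605.0 / 84.16 = 7.189 mol
n(O2) = 2660 / 22.4 = 118.8 mol
n/ν for C6H12 = 7.189/1 = 7.189
n/ν for O2 = 118.8/9 = 13.20
Smallest n/ν is C6H12 → limiting reagent.
n(H2O) = (6/1) × 7.189 = 43.13 mol
mass = 43.13 × 18.02 = 777.2 g

777.2 g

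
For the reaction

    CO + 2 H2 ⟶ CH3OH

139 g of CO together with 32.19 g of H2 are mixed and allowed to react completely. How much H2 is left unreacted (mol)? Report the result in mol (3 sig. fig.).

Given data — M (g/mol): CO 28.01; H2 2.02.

6.01 mol

n(CO) = 139.0 / 28.01 = 4.963 mol
n(H2) = 32.19 / 2.02 = 15.94 mol
n/ν → CO: 4.963, H2: 7.970; CO is limiting.
H2 consumed = (2/1) × 4.963 = 9.926 mol
H2 remaining = 15.94 − 9.926 = 6.014 mol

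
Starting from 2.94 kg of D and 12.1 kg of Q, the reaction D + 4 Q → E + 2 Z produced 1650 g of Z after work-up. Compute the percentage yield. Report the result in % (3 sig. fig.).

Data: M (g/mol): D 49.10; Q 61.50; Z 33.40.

50.2 %

n(D) = 2.940×1000 / 49.10 = 59.88 mol
n(Q) = 12.10×1000 / 61.50 = 196.7 mol
n/ν for D = 59.88/1 = 59.88
n/ν for Q = 196.7/4 = 49.18
Smallest n/ν is Q → limiting reagent.
theoretical n(Z) = (2/4) × 196.7 = 98.35 mol → 3285 g
% yield = 1650 / 3285 × 100 = 50.23 %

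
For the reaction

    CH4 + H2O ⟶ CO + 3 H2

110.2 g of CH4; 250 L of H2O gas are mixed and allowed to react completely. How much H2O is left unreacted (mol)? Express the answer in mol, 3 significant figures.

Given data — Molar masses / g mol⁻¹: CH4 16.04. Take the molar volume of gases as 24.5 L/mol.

3.33 mol

n(CH4) = 110.2 / 16.04 = 6.870 mol
n(H2O) = 250.0 / 24.5 = 10.20 mol
n/ν → CH4: 6.870, H2O: 10.20; CH4 is limiting.
H2O consumed = (1/1) × 6.870 = 6.870 mol
H2O remaining = 10.20 − 6.870 = 3.330 mol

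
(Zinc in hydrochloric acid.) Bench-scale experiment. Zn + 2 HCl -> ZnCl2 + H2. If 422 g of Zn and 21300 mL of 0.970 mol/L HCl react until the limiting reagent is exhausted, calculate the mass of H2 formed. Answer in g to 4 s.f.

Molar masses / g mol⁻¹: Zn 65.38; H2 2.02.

13.04 g

n(Zn) = 422.0 / 65.38 = 6.455 mol
n(HCl) = 0.970 × 21300/1000 = 20.66 mol
n/ν for Zn = 6.455/1 = 6.455
n/ν for HCl = 20.66/2 = 10.33
Smallest n/ν is Zn → limiting reagent.
n(H2) = (1/1) × 6.455 = 6.455 mol
mass = 6.455 × 2.02 = 13.04 g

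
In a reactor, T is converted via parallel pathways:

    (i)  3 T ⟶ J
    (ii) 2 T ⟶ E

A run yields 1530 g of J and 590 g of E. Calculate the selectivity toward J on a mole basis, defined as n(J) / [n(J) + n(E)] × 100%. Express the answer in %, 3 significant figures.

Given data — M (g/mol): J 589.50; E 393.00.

n(J) = 1530 / 589.50 = 2.595 mol
n(E) = 590 / 393.00 = 1.501 mol
selectivity = 2.595/(2.595+1.501) × 100 = 63.35 %

63.4 %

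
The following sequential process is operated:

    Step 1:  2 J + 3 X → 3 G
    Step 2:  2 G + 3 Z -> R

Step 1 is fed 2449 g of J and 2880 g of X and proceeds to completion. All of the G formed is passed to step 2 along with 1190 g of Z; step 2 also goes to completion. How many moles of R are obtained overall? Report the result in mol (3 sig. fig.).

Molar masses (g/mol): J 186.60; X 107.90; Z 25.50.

Step 1:
n(J) = 2449 / 186.60 = 13.12 mol
n(X) = 2880 / 107.90 = 26.69 mol
n/ν → J: 6.560, X: 8.897; J is limiting.
n(G) produced = (3/2) × 13.12 = 19.68 mol
Step 2:
n(G) available = 19.68 mol
n(Z) = 1190 / 25.50 = 46.67 mol
n/ν → G: 9.840, Z: 15.56; G is limiting.
n(R) = (1/2) × 19.68 = 9.840 mol

9.84 mol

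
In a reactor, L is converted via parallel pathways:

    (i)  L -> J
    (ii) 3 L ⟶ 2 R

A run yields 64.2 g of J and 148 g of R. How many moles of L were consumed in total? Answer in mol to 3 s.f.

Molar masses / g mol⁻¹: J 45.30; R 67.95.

n(J) = 64.2 / 45.30 = 1.417 mol
n(R) = 148 / 67.95 = 2.178 mol
n(L) via (i) = (1/1)×1.417 = 1.417 mol
n(L) via (ii) = (3/2)×2.178 = 3.267 mol
total n(L) = 1.417 + 3.267 = 4.684 mol

4.68 mol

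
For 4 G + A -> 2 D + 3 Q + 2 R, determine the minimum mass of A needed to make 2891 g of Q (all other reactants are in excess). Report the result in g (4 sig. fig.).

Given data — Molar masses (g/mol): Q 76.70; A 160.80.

2020 g

n(Q) = 2891 / 76.70 = 37.69 mol
n(A) = (1/3) × 37.69 = 12.56 mol
mass = 12.56 × 160.80 = 2020 g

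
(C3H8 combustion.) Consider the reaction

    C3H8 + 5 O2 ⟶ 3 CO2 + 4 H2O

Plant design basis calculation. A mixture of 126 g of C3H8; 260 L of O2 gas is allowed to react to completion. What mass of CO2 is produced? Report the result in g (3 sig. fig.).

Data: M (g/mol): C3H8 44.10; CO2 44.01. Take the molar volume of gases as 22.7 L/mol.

n(C3H8) = 126.0 / 44.10 = 2.857 mol
n(O2) = 260.0 / 22.7 = 11.45 mol
n/ν for C3H8 = 2.857/1 = 2.857
n/ν for O2 = 11.45/5 = 2.290
Smallest n/ν is O2 → limiting reagent.
n(CO2) = (3/5) × 11.45 = 6.870 mol
mass = 6.870 × 44.01 = 302.3 g

302 g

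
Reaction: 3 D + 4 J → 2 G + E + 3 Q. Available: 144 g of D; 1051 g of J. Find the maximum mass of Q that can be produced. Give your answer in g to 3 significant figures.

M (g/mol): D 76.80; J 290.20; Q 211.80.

397 g

n(D) = 144.0 / 76.80 = 1.875 mol
n(J) = 1051 / 290.20 = 3.622 mol
n/ν for D = 1.875/3 = 0.6250
n/ν for J = 3.622/4 = 0.9055
Smallest n/ν is D → limiting reagent.
n(Q) = (3/3) × 1.875 = 1.875 mol
mass = 1.875 × 211.80 = 397.1 g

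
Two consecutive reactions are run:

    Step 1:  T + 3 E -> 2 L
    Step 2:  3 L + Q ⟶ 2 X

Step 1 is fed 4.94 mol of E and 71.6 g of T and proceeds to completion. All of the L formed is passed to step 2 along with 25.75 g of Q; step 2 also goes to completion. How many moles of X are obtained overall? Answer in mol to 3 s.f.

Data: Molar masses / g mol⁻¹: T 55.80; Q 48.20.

1.07 mol

Step 1:
n(E) = 4.940 mol
n(T) = 71.60 / 55.80 = 1.283 mol
n/ν for E = 4.940/3 = 1.647
n/ν for T = 1.283/1 = 1.283
Smallest n/ν is T → limiting reagent.
n(L) produced = (2/1) × 1.283 = 2.566 mol
Step 2:
n(L) available = 2.566 mol
n(Q) = 25.75 / 48.20 = 0.5342 mol
n/ν for L = 2.566/3 = 0.8553
n/ν for Q = 0.5342/1 = 0.5342
Smallest n/ν is Q → limiting reagent.
n(X) = (2/1) × 0.5342 = 1.068 mol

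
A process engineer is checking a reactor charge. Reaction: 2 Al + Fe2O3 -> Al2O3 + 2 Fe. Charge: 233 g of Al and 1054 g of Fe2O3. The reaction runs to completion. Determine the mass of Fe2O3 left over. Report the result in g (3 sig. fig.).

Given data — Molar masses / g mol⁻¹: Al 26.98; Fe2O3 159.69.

364 g

n(Al) = 233.0 / 26.98 = 8.636 mol
n(Fe2O3) = 1054 / 159.69 = 6.600 mol
n/ν for Al = 8.636/2 = 4.318
n/ν for Fe2O3 = 6.600/1 = 6.600
Smallest n/ν is Al → limiting reagent.
Fe2O3 consumed = (1/2) × 8.636 = 4.318 mol
Fe2O3 remaining = 6.600 − 4.318 = 2.282 mol
mass = 2.282 × 159.69 = 364.4 g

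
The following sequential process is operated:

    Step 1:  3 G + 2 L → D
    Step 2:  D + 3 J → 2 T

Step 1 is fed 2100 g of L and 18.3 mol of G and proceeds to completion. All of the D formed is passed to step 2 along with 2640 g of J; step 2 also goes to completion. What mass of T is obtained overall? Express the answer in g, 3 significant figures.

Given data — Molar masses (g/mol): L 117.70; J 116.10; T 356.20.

4350 g

Step 1:
n(L) = 2100 / 117.70 = 17.84 mol
n(G) = 18.30 mol
n/ν for L = 17.84/2 = 8.920
n/ν for G = 18.30/3 = 6.100
Smallest n/ν is G → limiting reagent.
n(D) produced = (1/3) × 18.30 = 6.100 mol
Step 2:
n(D) available = 6.100 mol
n(J) = 2640 / 116.10 = 22.74 mol
n/ν for D = 6.100/1 = 6.100
n/ν for J = 22.74/3 = 7.580
Smallest n/ν is D → limiting reagent.
n(T) = (2/1) × 6.100 = 12.20 mol
mass = 12.20 × 356.20 = 4346 g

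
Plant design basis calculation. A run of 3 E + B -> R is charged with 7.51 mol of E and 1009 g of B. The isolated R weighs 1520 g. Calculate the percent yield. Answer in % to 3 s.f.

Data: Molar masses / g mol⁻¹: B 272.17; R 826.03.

n(E) = 7.510 mol
n(B) = 1009 / 272.17 = 3.707 mol
n/ν → E: 2.503, B: 3.707; E is limiting.
theoretical n(R) = (1/3) × 7.510 = 2.503 mol → 2068 g
% yield = 1520 / 2068 × 100 = 73.50 %

73.5 %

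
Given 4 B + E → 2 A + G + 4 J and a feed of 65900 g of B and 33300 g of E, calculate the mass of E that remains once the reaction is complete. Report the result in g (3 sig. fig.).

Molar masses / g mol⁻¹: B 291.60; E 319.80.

15200 g

n(B) = 65900 / 291.60 = 226.0 mol
n(E) = 33300 / 319.80 = 104.1 mol
n/ν for B = 226.0/4 = 56.50
n/ν for E = 104.1/1 = 104.1
Smallest n/ν is B → limiting reagent.
E consumed = (1/4) × 226.0 = 56.50 mol
E remaining = 104.1 − 56.50 = 47.60 mol
mass = 47.60 × 319.80 = 15220 g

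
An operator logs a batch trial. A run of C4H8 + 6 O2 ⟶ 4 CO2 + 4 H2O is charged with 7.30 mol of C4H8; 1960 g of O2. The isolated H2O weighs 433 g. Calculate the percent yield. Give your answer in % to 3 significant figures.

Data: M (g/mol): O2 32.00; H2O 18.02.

n(C4H8) = 7.300 mol
n(O2) = 1960 / 32.00 = 61.25 mol
n/ν → C4H8: 7.300, O2: 10.21; C4H8 is limiting.
theoretical n(H2O) = (4/1) × 7.300 = 29.20 mol → 526.2 g
% yield = 433 / 526.2 × 100 = 82.29 %

82.3 %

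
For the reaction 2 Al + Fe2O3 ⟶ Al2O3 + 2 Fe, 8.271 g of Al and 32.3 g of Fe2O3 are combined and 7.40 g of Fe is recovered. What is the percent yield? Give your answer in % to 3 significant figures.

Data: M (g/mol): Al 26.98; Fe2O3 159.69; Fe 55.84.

43.2 %

n(Al) = 8.271 / 26.98 = 0.3066 mol
n(Fe2O3) = 32.30 / 159.69 = 0.2023 mol
n/ν → Al: 0.1533, Fe2O3: 0.2023; Al is limiting.
theoretical n(Fe) = (2/2) × 0.3066 = 0.3066 mol → 17.12 g
% yield = 7.40 / 17.12 × 100 = 43.22 %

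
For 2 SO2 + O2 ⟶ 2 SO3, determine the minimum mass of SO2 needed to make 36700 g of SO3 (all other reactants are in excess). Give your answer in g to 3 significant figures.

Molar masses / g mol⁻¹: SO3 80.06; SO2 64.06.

n(SO3) = 36700 / 80.06 = 458.4 mol
n(SO2) = (2/2) × 458.4 = 458.4 mol
mass = 458.4 × 64.06 = 29370 g

29400 g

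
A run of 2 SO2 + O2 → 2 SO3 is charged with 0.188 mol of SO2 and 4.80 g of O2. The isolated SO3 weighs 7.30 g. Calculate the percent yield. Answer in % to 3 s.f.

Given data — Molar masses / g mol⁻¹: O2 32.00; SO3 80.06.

n(SO2) = 0.1880 mol
n(O2) = 4.800 / 32.00 = 0.1500 mol
n/ν for SO2 = 0.1880/2 = 0.09400
n/ν for O2 = 0.1500/1 = 0.1500
Smallest n/ν is SO2 → limiting reagent.
theoretical n(SO3) = (2/2) × 0.1880 = 0.1880 mol → 15.05 g
% yield = 7.30 / 15.05 × 100 = 48.50 %

48.5 %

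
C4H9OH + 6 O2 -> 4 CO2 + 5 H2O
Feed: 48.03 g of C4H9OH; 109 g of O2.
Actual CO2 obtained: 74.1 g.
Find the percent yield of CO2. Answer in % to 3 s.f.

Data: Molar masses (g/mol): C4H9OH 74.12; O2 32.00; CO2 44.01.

74.1 %

n(C4H9OH) = 48.03 / 74.12 = 0.6480 mol
n(O2) = 109.0 / 32.00 = 3.406 mol
n/ν → C4H9OH: 0.6480, O2: 0.5677; O2 is limiting.
theoretical n(CO2) = (4/6) × 3.406 = 2.271 mol → 99.95 g
% yield = 74.1 / 99.95 × 100 = 74.14 %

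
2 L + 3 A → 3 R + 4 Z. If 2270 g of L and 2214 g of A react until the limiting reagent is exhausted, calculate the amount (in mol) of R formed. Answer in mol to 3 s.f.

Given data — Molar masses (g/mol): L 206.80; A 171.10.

n(L) = 2270 / 206.80 = 10.98 mol
n(A) = 2214 / 171.10 = 12.94 mol
n/ν for L = 10.98/2 = 5.490
n/ν for A = 12.94/3 = 4.313
Smallest n/ν is A → limiting reagent.
n(R) = (3/3) × 12.94 = 12.94 mol

12.9 mol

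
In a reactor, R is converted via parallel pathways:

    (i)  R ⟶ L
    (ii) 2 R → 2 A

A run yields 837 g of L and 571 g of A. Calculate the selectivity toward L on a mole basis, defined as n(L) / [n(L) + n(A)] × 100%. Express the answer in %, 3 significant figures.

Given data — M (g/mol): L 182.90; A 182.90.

59.4 %

n(L) = 837 / 182.90 = 4.576 mol
n(A) = 571 / 182.90 = 3.122 mol
selectivity = 4.576/(4.576+3.122) × 100 = 59.44 %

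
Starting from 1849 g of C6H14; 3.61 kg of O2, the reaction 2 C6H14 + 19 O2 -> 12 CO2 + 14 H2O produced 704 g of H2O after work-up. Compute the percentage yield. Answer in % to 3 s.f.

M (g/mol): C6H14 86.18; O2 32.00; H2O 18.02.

n(C6H14) = 1849 / 86.18 = 21.46 mol
n(O2) = 3.610×1000 / 32.00 = 112.8 mol
n/ν → C6H14: 10.73, O2: 5.937; O2 is limiting.
theoretical n(H2O) = (14/19) × 112.8 = 83.12 mol → 1498 g
% yield = 704 / 1498 × 100 = 47.00 %

47.0 %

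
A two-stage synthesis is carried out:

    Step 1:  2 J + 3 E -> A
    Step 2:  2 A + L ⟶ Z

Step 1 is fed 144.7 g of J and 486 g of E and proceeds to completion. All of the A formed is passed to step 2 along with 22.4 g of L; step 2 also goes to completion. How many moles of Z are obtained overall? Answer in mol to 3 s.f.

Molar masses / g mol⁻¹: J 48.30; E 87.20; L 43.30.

0.517 mol

Step 1:
n(J) = 144.7 / 48.30 = 2.996 mol
n(E) = 486.0 / 87.20 = 5.573 mol
n/ν for J = 2.996/2 = 1.498
n/ν for E = 5.573/3 = 1.858
Smallest n/ν is J → limiting reagent.
n(A) produced = (1/2) × 2.996 = 1.498 mol
Step 2:
n(A) available = 1.498 mol
n(L) = 22.40 / 43.30 = 0.5173 mol
n/ν for A = 1.498/2 = 0.7490
n/ν for L = 0.5173/1 = 0.5173
Smallest n/ν is L → limiting reagent.
n(Z) = (1/1) × 0.5173 = 0.5173 mol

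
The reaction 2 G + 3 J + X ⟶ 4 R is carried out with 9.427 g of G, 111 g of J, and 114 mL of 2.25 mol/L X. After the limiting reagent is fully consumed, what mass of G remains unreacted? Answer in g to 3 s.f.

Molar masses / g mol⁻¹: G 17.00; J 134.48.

0.706 g

n(G) = 9.427 / 17.00 = 0.5545 mol
n(J) = 111.0 / 134.48 = 0.8254 mol
n(X) = 2.25 × 114.0/1000 = 0.2565 mol
n/ν for G = 0.5545/2 = 0.2773
n/ν for J = 0.8254/3 = 0.2751
n/ν for X = 0.2565/1 = 0.2565
Smallest n/ν is X → limiting reagent.
G consumed = (2/1) × 0.2565 = 0.5130 mol
G remaining = 0.5545 − 0.5130 = 0.04150 mol
mass = 0.04150 × 17.00 = 0.7055 g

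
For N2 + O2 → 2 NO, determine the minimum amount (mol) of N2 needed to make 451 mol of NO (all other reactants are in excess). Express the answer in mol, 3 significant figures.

226 mol

n(NO) = 451.0 mol
n(N2) = (1/2) × 451.0 = 225.5 mol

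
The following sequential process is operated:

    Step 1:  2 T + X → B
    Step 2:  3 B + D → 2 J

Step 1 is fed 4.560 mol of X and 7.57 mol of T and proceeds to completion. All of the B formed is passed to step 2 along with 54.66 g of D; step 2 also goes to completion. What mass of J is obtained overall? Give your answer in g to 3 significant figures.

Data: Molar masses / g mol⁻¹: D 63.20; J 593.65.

Step 1:
n(X) = 4.560 mol
n(T) = 7.570 mol
n/ν → X: 4.560, T: 3.785; T is limiting.
n(B) produced = (1/2) × 7.570 = 3.785 mol
Step 2:
n(B) available = 3.785 mol
n(D) = 54.66 / 63.20 = 0.8649 mol
n/ν → B: 1.262, D: 0.8649; D is limiting.
n(J) = (2/1) × 0.8649 = 1.730 mol
mass = 1.730 × 593.65 = 1027 g

1030 g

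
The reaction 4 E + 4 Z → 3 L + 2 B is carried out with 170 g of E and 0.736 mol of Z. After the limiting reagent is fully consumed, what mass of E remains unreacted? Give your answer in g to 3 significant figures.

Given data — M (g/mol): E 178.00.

n(E) = 170.0 / 178.00 = 0.9551 mol
n(Z) = 0.7360 mol
n/ν for E = 0.9551/4 = 0.2388
n/ν for Z = 0.7360/4 = 0.1840
Smallest n/ν is Z → limiting reagent.
E consumed = (4/4) × 0.7360 = 0.7360 mol
E remaining = 0.9551 − 0.7360 = 0.2191 mol
mass = 0.2191 × 178.00 = 39.00 g

39.0 g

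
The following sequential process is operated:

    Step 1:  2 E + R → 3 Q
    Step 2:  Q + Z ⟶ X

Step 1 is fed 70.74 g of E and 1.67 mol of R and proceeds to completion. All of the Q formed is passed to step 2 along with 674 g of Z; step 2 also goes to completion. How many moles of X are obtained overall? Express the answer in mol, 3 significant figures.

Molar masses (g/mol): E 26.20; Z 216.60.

3.11 mol

Step 1:
n(E) = 70.74 / 26.20 = 2.700 mol
n(R) = 1.670 mol
n/ν for E = 2.700/2 = 1.350
n/ν for R = 1.670/1 = 1.670
Smallest n/ν is E → limiting reagent.
n(Q) produced = (3/2) × 2.700 = 4.050 mol
Step 2:
n(Q) available = 4.050 mol
n(Z) = 674.0 / 216.60 = 3.112 mol
n/ν for Q = 4.050/1 = 4.050
n/ν for Z = 3.112/1 = 3.112
Smallest n/ν is Z → limiting reagent.
n(X) = (1/1) × 3.112 = 3.112 mol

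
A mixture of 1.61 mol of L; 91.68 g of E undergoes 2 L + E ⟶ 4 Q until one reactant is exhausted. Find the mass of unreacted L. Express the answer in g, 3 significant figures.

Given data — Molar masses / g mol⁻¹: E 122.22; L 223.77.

n(L) = 1.610 mol
n(E) = 91.68 / 122.22 = 0.7501 mol
n/ν for L = 1.610/2 = 0.8050
n/ν for E = 0.7501/1 = 0.7501
Smallest n/ν is E → limiting reagent.
L consumed = (2/1) × 0.7501 = 1.500 mol
L remaining = 1.610 − 1.500 = 0.1100 mol
mass = 0.1100 × 223.77 = 24.61 g

24.6 g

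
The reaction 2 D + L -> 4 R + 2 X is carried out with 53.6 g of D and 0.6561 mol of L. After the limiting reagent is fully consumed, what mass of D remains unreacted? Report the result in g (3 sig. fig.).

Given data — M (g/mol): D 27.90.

17.0 g

n(D) = 53.60 / 27.90 = 1.921 mol
n(L) = 0.6561 mol
n/ν → D: 0.9605, L: 0.6561; L is limiting.
D consumed = (2/1) × 0.6561 = 1.312 mol
D remaining = 1.921 − 1.312 = 0.6090 mol
mass = 0.6090 × 27.90 = 16.99 g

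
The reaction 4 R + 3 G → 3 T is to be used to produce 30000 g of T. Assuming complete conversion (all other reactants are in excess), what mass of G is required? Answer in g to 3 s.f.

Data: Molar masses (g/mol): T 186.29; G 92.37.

n(T) = 30000 / 186.29 = 161.0 mol
n(G) = (3/3) × 161.0 = 161.0 mol
mass = 161.0 × 92.37 = 14870 g

14900 g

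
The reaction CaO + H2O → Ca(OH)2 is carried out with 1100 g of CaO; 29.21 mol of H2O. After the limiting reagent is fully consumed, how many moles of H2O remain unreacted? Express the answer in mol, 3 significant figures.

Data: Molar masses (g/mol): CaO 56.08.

n(CaO) = 1100 / 56.08 = 19.61 mol
n(H2O) = 29.21 mol
n/ν → CaO: 19.61, H2O: 29.21; CaO is limiting.
H2O consumed = (1/1) × 19.61 = 19.61 mol
H2O remaining = 29.21 − 19.61 = 9.600 mol

9.60 mol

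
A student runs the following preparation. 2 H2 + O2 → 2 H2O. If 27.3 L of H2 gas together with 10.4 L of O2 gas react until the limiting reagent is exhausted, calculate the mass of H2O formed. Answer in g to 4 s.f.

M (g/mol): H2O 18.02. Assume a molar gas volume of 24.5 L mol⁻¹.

15.30 g

n(H2) = 27.30 / 24.5 = 1.114 mol
n(O2) = 10.40 / 24.5 = 0.4245 mol
n/ν for H2 = 1.114/2 = 0.5570
n/ν for O2 = 0.4245/1 = 0.4245
Smallest n/ν is O2 → limiting reagent.
n(H2O) = (2/1) × 0.4245 = 0.8490 mol
mass = 0.8490 × 18.02 = 15.30 g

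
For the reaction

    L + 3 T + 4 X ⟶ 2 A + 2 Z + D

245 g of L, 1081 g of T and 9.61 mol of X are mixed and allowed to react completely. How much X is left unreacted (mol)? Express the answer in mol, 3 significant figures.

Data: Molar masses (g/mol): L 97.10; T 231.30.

3.38 mol

n(L) = 245.0 / 97.10 = 2.523 mol
n(T) = 1081 / 231.30 = 4.674 mol
n(X) = 9.610 mol
n/ν for L = 2.523/1 = 2.523
n/ν for T = 4.674/3 = 1.558
n/ν for X = 9.610/4 = 2.403
Smallest n/ν is T → limiting reagent.
X consumed = (4/3) × 4.674 = 6.232 mol
X remaining = 9.610 − 6.232 = 3.378 mol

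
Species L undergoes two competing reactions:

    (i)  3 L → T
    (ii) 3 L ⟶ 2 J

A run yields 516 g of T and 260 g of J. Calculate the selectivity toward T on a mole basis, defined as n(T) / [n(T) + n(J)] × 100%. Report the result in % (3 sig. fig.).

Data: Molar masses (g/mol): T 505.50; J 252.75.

n(T) = 516 / 505.50 = 1.021 mol
n(J) = 260 / 252.75 = 1.029 mol
selectivity = 1.021/(1.021+1.029) × 100 = 49.80 %

49.8 %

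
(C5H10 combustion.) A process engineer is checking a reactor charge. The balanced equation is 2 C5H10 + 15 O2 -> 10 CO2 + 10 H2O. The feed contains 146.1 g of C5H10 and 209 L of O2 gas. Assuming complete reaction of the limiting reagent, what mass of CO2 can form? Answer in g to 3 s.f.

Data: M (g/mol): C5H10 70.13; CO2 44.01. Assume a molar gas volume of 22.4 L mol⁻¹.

n(C5H10) = 146.1 / 70.13 = 2.083 mol
n(O2) = 209.0 / 22.4 = 9.330 mol
n/ν for C5H10 = 2.083/2 = 1.042
n/ν for O2 = 9.330/15 = 0.6220
Smallest n/ν is O2 → limiting reagent.
n(CO2) = (10/15) × 9.330 = 6.220 mol
mass = 6.220 × 44.01 = 273.7 g

274 g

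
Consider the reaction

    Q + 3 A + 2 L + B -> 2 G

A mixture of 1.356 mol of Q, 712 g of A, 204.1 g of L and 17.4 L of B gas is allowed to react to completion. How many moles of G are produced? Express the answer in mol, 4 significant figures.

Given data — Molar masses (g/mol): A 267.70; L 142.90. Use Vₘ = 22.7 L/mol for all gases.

1.428 mol

n(Q) = 1.356 mol
n(A) = 712.0 / 267.70 = 2.660 mol
n(L) = 204.1 / 142.90 = 1.428 mol
n(B) = 17.40 / 22.7 = 0.7665 mol
n/ν for Q = 1.356/1 = 1.356
n/ν for A = 2.660/3 = 0.8867
n/ν for L = 1.428/2 = 0.7140
n/ν for B = 0.7665/1 = 0.7665
Smallest n/ν is L → limiting reagent.
n(G) = (2/2) × 1.428 = 1.428 mol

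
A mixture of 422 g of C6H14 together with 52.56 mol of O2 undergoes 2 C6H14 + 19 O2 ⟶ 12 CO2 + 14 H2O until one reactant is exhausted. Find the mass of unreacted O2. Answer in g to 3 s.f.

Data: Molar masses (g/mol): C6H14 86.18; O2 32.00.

n(C6H14) = 422.0 / 86.18 = 4.897 mol
n(O2) = 52.56 mol
n/ν for C6H14 = 4.897/2 = 2.449
n/ν for O2 = 52.56/19 = 2.766
Smallest n/ν is C6H14 → limiting reagent.
O2 consumed = (19/2) × 4.897 = 46.52 mol
O2 remaining = 52.56 − 46.52 = 6.040 mol
mass = 6.040 × 32.00 = 193.3 g

193 g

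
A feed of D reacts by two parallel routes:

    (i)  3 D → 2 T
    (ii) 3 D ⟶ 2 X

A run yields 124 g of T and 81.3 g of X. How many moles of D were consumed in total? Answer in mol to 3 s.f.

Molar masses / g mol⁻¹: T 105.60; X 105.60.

n(T) = 124 / 105.60 = 1.174 mol
n(X) = 81.3 / 105.60 = 0.7699 mol
n(D) via (i) = (3/2)×1.174 = 1.761 mol
n(D) via (ii) = (3/2)×0.7699 = 1.155 mol
total n(D) = 1.761 + 1.155 = 2.916 mol

2.92 mol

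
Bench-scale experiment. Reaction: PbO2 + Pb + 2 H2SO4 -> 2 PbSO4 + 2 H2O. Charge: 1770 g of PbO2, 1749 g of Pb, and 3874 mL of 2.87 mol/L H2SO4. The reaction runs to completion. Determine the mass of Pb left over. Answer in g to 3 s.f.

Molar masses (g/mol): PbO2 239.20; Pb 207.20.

597 g

n(PbO2) = 1770 / 239.20 = 7.400 mol
n(Pb) = 1749 / 207.20 = 8.441 mol
n(H2SO4) = 2.87 × 3874/1000 = 11.12 mol
n/ν for PbO2 = 7.400/1 = 7.400
n/ν for Pb = 8.441/1 = 8.441
n/ν for H2SO4 = 11.12/2 = 5.560
Smallest n/ν is H2SO4 → limiting reagent.
Pb consumed = (1/2) × 11.12 = 5.560 mol
Pb remaining = 8.441 − 5.560 = 2.881 mol
mass = 2.881 × 207.20 = 596.9 g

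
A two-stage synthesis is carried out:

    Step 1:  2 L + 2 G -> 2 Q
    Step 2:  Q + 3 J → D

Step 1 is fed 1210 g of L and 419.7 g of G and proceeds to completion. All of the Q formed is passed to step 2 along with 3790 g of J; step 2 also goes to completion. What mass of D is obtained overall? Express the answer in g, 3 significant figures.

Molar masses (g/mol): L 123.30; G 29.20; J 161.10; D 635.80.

Step 1:
n(L) = 1210 / 123.30 = 9.813 mol
n(G) = 419.7 / 29.20 = 14.37 mol
n/ν → L: 4.907, G: 7.185; L is limiting.
n(Q) produced = (2/2) × 9.813 = 9.813 mol
Step 2:
n(Q) available = 9.813 mol
n(J) = 3790 / 161.10 = 23.53 mol
n/ν → Q: 9.813, J: 7.843; J is limiting.
n(D) = (1/3) × 23.53 = 7.843 mol
mass = 7.843 × 635.80 = 4987 g

4990 g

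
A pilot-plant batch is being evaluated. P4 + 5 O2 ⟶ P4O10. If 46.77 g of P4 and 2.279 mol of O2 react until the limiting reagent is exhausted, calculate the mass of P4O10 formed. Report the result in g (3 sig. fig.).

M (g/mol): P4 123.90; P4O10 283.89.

n(P4) = 46.77 / 123.90 = 0.3775 mol
n(O2) = 2.279 mol
n/ν → P4: 0.3775, O2: 0.4558; P4 is limiting.
n(P4O10) = (1/1) × 0.3775 = 0.3775 mol
mass = 0.3775 × 283.89 = 107.2 g

107 g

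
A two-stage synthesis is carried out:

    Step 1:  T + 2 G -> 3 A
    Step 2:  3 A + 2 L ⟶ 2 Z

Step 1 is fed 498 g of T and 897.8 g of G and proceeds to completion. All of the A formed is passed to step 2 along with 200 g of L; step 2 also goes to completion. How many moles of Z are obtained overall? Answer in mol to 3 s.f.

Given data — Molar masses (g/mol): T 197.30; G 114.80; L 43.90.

Step 1:
n(T) = 498.0 / 197.30 = 2.524 mol
n(G) = 897.8 / 114.80 = 7.821 mol
n/ν for T = 2.524/1 = 2.524
n/ν for G = 7.821/2 = 3.911
Smallest n/ν is T → limiting reagent.
n(A) produced = (3/1) × 2.524 = 7.572 mol
Step 2:
n(A) available = 7.572 mol
n(L) = 200.0 / 43.90 = 4.556 mol
n/ν for A = 7.572/3 = 2.524
n/ν for L = 4.556/2 = 2.278
Smallest n/ν is L → limiting reagent.
n(Z) = (2/2) × 4.556 = 4.556 mol

4.56 mol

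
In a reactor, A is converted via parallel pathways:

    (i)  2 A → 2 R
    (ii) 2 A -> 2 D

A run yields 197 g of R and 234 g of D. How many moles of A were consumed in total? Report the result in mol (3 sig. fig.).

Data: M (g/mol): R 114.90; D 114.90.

n(R) = 197 / 114.90 = 1.715 mol
n(D) = 234 / 114.90 = 2.037 mol
n(A) via (i) = (2/2)×1.715 = 1.715 mol
n(A) via (ii) = (2/2)×2.037 = 2.037 mol
total n(A) = 1.715 + 2.037 = 3.752 mol

3.75 mol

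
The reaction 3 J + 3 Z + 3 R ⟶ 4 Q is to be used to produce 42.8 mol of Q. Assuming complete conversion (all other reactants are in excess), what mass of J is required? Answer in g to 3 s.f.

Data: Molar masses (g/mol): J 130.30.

4180 g

n(Q) = 42.80 mol
n(J) = (3/4) × 42.80 = 32.10 mol
mass = 32.10 × 130.30 = 4183 g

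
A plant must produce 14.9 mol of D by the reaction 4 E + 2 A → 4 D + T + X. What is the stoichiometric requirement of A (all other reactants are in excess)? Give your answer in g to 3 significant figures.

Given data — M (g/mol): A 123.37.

n(D) = 14.90 mol
n(A) = (2/4) × 14.90 = 7.450 mol
mass = 7.450 × 123.37 = 919.1 g

919 g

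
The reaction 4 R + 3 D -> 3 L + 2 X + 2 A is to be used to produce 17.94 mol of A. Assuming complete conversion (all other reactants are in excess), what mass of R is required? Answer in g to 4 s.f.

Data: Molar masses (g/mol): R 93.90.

n(A) = 17.94 mol
n(R) = (4/2) × 17.94 = 35.88 mol
mass = 35.88 × 93.90 = 3369 g

3369 g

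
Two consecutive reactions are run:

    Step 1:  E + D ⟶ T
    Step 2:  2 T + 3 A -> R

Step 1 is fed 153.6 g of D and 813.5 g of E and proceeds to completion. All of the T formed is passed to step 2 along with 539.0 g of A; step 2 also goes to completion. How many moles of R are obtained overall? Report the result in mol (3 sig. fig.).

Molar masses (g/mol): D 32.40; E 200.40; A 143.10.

Step 1:
n(D) = 153.6 / 32.40 = 4.741 mol
n(E) = 813.5 / 200.40 = 4.059 mol
n/ν for D = 4.741/1 = 4.741
n/ν for E = 4.059/1 = 4.059
Smallest n/ν is E → limiting reagent.
n(T) produced = (1/1) × 4.059 = 4.059 mol
Step 2:
n(T) available = 4.059 mol
n(A) = 539.0 / 143.10 = 3.767 mol
n/ν for T = 4.059/2 = 2.030
n/ν for A = 3.767/3 = 1.256
Smallest n/ν is A → limiting reagent.
n(R) = (1/3) × 3.767 = 1.256 mol

1.26 mol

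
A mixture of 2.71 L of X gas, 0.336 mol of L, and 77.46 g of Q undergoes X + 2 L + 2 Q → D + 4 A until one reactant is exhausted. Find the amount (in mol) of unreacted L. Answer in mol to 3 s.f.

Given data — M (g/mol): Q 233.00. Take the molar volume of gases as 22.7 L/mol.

n(X) = 2.710 / 22.7 = 0.1194 mol
n(L) = 0.3360 mol
n(Q) = 77.46 / 233.00 = 0.3324 mol
n/ν for X = 0.1194/1 = 0.1194
n/ν for L = 0.3360/2 = 0.1680
n/ν for Q = 0.3324/2 = 0.1662
Smallest n/ν is X → limiting reagent.
L consumed = (2/1) × 0.1194 = 0.2388 mol
L remaining = 0.3360 − 0.2388 = 0.09720 mol

0.0972 mol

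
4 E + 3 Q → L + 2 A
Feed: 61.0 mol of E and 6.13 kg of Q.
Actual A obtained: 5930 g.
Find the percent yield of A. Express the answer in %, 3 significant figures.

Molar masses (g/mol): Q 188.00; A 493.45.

n(E) = 61.00 mol
n(Q) = 6.130×1000 / 188.00 = 32.61 mol
n/ν for E = 61.00/4 = 15.25
n/ν for Q = 32.61/3 = 10.87
Smallest n/ν is Q → limiting reagent.
theoretical n(A) = (2/3) × 32.61 = 21.74 mol → 10730 g
% yield = 5930 / 10730 × 100 = 55.27 %

55.3 %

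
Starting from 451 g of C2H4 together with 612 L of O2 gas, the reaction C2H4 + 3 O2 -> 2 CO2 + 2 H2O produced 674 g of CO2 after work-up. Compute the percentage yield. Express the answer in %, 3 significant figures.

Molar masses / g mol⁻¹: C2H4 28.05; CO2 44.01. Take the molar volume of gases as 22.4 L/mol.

84.1 %

n(C2H4) = 451.0 / 28.05 = 16.08 mol
n(O2) = 612.0 / 22.4 = 27.32 mol
n/ν → C2H4: 16.08, O2: 9.107; O2 is limiting.
theoretical n(CO2) = (2/3) × 27.32 = 18.21 mol → 801.4 g
% yield = 674 / 801.4 × 100 = 84.10 %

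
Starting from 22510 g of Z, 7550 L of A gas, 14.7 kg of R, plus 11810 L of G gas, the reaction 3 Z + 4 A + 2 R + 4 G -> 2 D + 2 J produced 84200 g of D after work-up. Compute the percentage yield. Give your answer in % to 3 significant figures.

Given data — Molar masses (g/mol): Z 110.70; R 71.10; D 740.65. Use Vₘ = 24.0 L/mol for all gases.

n(Z) = 22510 / 110.70 = 203.3 mol
n(A) = 7550 / 24.0 = 314.6 mol
n(R) = 14.70×1000 / 71.10 = 206.8 mol
n(G) = 11810 / 24.0 = 492.1 mol
n/ν for Z = 203.3/3 = 67.77
n/ν for A = 314.6/4 = 78.65
n/ν for R = 206.8/2 = 103.4
n/ν for G = 492.1/4 = 123.0
Smallest n/ν is Z → limiting reagent.
theoretical n(D) = (2/3) × 203.3 = 135.5 mol → 100400 g
% yield = 84200 / 100400 × 100 = 83.86 %

83.9 %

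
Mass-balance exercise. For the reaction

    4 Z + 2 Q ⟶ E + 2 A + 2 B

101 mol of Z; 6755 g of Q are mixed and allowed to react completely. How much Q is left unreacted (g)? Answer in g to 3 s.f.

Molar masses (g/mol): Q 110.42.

n(Z) = 101.0 mol
n(Q) = 6755 / 110.42 = 61.18 mol
n/ν for Z = 101.0/4 = 25.25
n/ν for Q = 61.18/2 = 30.59
Smallest n/ν is Z → limiting reagent.
Q consumed = (2/4) × 101.0 = 50.50 mol
Q remaining = 61.18 − 50.50 = 10.68 mol
mass = 10.68 × 110.42 = 1179 g

1180 g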